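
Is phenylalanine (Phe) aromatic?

Yes

The aromatic amino acids are Phe (F, benzyl), Trp (W, indole), and Tyr (Y, phenol).
Phenylalanine is in this group.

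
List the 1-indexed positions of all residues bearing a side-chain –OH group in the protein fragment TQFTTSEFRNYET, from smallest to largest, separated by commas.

The –OH-bearing residues are Ser, Thr (aliphatic alcohols), and Tyr (phenol).
Matching residues: T1, T4, T5, S6, Y11, T13.

1, 4, 5, 6, 11, 13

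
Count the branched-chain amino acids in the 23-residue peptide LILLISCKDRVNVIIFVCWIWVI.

13

The BCAAs are Val, Leu, and Ile — aliphatic side chains with a branch point.
Matching residues: L1, I2, L3, L4, I5, V11, V13, I14, I15, V17, I20, V22, I23.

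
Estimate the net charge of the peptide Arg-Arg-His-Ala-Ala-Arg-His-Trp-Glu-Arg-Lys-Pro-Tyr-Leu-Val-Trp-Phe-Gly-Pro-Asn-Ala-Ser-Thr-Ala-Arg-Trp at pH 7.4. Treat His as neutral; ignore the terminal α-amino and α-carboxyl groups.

At pH ~7.4 the Lys and Arg side chains are protonated (+1), the Asp and Glu side chains are deprotonated (−1), and with His taken as neutral all other side chains carry no charge.
Positive (K, R): Arg1, Arg2, Arg6, Arg10, Lys11, Arg25 → +6.
Negative (D, E): Glu9 → −1.
Net charge = (+6) + (−1) = +5.

+5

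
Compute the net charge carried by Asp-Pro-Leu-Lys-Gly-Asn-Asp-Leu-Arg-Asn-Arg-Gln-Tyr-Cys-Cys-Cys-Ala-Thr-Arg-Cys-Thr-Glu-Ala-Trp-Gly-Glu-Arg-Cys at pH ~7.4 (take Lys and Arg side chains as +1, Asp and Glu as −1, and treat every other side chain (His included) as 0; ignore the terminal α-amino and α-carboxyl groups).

Positive (K, R): Lys4, Arg9, Arg11, Arg19, Arg27 → +5.
Negative (D, E): Asp1, Asp7, Glu22, Glu26 → −4.
Net charge = (+5) + (−4) = +1.

+1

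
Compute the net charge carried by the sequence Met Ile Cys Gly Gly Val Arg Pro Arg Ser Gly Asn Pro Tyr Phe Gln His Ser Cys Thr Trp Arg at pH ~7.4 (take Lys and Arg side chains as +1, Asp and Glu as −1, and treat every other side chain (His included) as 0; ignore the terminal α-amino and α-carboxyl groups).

+3

Positive (K, R): Arg7, Arg9, Arg22 → +3.
Negative (D, E): none → −0.
Net charge = (+3) + (−0) = +3.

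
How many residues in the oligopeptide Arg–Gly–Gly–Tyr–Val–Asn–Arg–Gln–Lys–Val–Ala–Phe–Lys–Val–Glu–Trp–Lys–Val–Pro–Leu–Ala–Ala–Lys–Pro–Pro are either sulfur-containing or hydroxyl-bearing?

Sulfur-containing: C, M. Hydroxyl-bearing: S, T, Y.
Sulfur-containing residues here: none (0).
Hydroxyl-bearing residues here: Tyr4 (1).
The two groups share no amino acid, so total = 0 + 1 = 1.

1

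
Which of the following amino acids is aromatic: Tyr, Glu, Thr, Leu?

Tyr

Phenylalanine (F), tryptophan (W), and tyrosine (Y) have aromatic ring side chains.
Of the listed options, only Tyr belongs to this group.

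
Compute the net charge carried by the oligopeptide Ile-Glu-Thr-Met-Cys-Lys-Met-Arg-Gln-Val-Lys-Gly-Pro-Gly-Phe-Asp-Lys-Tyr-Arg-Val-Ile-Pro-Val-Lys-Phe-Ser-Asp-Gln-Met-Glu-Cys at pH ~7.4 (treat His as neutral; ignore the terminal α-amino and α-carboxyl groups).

+2

Near pH 7.4, K and R contribute +1 each, D and E contribute −1 each, and every other side chain (His included, as stated) is uncharged.
Positive (K, R): Lys6, Arg8, Lys11, Lys17, Arg19, Lys24 → +6.
Negative (D, E): Glu2, Asp16, Asp27, Glu30 → −4.
Net charge = (+6) + (−4) = +2.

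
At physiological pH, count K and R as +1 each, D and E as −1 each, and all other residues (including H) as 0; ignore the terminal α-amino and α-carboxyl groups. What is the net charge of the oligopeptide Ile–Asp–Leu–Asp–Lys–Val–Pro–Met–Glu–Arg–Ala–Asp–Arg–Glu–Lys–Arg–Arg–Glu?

0

Positive (K, R): Lys5, Arg10, Arg13, Lys15, Arg16, Arg17 → +6.
Negative (D, E): Asp2, Asp4, Glu9, Asp12, Glu14, Glu18 → −6.
Net charge = (+6) + (−6) = 0.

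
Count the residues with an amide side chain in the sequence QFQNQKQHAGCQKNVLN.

8

Asparagine (N) and glutamine (Q) have uncharged amide side chains.
Matching residues: Q1, Q3, N4, Q5, Q7, Q12, N14, N17.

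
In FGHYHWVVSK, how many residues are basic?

3

The basic amino acids are Lys (K), Arg (R), and His (H).
Matching residues: H3, H5, K10.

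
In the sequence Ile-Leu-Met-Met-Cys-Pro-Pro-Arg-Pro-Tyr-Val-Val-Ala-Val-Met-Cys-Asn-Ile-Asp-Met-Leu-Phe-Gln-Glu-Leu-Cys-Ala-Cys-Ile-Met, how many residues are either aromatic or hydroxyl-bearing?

Aromatic: F, W, Y. Hydroxyl-bearing: S, T, Y.
Aromatic residues here: Tyr10, Phe22 (2).
Hydroxyl-bearing residues here: Tyr10 (1).
Y is in both groups, so the 1 Y residue must not be double-counted.
Total = 2 + 1 − 1 = 2.

2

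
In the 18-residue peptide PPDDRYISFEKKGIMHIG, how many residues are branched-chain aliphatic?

3

Valine (V), leucine (L), and isoleucine (I) are the branched-chain amino acids.
Matching residues: I7, I14, I17.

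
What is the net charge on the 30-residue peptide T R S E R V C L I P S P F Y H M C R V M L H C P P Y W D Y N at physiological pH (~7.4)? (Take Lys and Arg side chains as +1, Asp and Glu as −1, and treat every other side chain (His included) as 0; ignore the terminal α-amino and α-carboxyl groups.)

+1

Positive (K, R): R2, R5, R18 → +3.
Negative (D, E): E4, D28 → −2.
Net charge = (+3) + (−2) = +1.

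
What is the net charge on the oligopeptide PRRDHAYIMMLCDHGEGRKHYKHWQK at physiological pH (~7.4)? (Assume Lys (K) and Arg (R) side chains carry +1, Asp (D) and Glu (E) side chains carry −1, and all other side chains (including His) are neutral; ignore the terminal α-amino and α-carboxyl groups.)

+3

Positive (K, R): R2, R3, R18, K19, K22, K26 → +6.
Negative (D, E): D4, D13, E16 → −3.
Net charge = (+6) + (−3) = +3.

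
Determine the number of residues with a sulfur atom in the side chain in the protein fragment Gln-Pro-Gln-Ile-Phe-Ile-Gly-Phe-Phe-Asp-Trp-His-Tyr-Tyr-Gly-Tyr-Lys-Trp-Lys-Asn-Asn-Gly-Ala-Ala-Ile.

0

The sulfur-bearing residues are cysteine (–SH) and methionine (–S–CH₃).
None of the 25 residues belong to this group.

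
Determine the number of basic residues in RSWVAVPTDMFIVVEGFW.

Lysine (K), arginine (R), and histidine (H) have basic, nitrogen-containing side chains.
Matching residues: R1.

1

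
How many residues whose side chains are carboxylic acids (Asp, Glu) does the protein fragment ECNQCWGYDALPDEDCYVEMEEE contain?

Matching residues: E1, D9, D13, E14, D15, E19, E21, E22, E23.

9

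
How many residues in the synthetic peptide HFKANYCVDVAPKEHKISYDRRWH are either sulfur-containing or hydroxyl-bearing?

4

Sulfur-containing: C, M. Hydroxyl-bearing: S, T, Y.
Sulfur-containing residues here: C7 (1).
Hydroxyl-bearing residues here: Y6, S18, Y19 (3).
The two groups share no amino acid, so total = 1 + 3 = 4.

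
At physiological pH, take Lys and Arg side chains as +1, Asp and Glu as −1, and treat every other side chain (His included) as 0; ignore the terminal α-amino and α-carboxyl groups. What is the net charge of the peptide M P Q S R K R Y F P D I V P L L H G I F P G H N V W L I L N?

Positive (K, R): R5, K6, R7 → +3.
Negative (D, E): D11 → −1.
Net charge = (+3) + (−1) = +2.

+2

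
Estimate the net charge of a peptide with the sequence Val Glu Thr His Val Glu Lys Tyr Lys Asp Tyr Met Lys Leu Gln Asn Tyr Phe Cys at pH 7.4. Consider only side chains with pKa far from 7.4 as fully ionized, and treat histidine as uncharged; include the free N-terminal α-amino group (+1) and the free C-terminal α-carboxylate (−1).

0

Near pH 7.4, K and R contribute +1 each, D and E contribute −1 each, and every other side chain (His included, as stated) is uncharged.
Positive (K, R): Lys7, Lys9, Lys13 → +3.
Negative (D, E): Glu2, Glu6, Asp10 → −3.
The N-terminus (+1) and C-terminus (−1) cancel.
Net charge = (+3) + (−3) = 0.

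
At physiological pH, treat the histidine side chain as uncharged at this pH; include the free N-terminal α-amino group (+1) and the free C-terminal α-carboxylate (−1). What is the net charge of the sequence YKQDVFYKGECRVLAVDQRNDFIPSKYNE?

The side chains ionized at physiological pH are Lys/Arg (+1) and Asp/Glu (−1); with His treated as neutral, nothing else contributes.
Positive (K, R): K2, K8, R12, R19, K26 → +5.
Negative (D, E): D4, E10, D17, D21, E29 → −5.
The N-terminus (+1) and C-terminus (−1) cancel.
Net charge = (+5) + (−5) = 0.

0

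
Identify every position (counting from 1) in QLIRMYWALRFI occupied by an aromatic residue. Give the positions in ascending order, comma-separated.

6, 7, 11

The aromatic amino acids are Phe (F, benzyl), Trp (W, indole), and Tyr (Y, phenol).
Matching residues: Y6, W7, F11.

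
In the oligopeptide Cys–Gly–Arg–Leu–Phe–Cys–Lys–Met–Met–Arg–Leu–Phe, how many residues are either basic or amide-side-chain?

3

Basic: H, K, R. Amide-side-chain: N, Q.
Basic residues here: Arg3, Lys7, Arg10 (3).
Amide-side-chain residues here: none (0).
The two groups share no amino acid, so total = 3 + 0 = 3.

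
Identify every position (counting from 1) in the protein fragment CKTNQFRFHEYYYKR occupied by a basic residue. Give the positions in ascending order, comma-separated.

2, 7, 9, 14, 15

Lysine (K), arginine (R), and histidine (H) have basic, nitrogen-containing side chains.
Matching residues: K2, R7, H9, K14, R15.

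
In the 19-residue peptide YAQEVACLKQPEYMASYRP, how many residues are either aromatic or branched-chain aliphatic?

Aromatic: F, W, Y. Branched-chain aliphatic: I, L, V.
Aromatic residues here: Y1, Y13, Y17 (3).
Branched-chain aliphatic residues here: V5, L8 (2).
The two groups share no amino acid, so total = 3 + 2 = 5.

5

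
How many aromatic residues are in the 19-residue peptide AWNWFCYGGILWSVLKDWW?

The aromatic amino acids are Phe (F, benzyl), Trp (W, indole), and Tyr (Y, phenol).
Matching residues: W2, W4, F5, Y7, W12, W18, W19.

7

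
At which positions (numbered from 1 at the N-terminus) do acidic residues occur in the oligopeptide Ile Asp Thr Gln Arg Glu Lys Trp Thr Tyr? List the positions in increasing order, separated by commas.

Only D (aspartate) and E (glutamate) carry a side-chain carboxylic acid.
Matching residues: Asp2, Glu6.

2, 6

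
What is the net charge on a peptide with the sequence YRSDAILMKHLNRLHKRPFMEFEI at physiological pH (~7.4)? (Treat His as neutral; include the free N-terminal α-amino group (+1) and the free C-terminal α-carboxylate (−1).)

Near pH 7.4, K and R contribute +1 each, D and E contribute −1 each, and every other side chain (His included, as stated) is uncharged.
Positive (K, R): R2, K9, R13, K16, R17 → +5.
Negative (D, E): D4, E21, E23 → −3.
The N-terminus (+1) and C-terminus (−1) cancel.
Net charge = (+5) + (−3) = +2.

+2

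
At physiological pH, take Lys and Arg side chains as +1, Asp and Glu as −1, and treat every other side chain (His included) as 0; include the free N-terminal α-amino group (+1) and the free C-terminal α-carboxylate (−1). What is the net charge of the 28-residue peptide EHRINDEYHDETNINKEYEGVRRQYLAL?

Positive (K, R): R3, K16, R22, R23 → +4.
Negative (D, E): E1, D6, E7, D10, E11, E17, E19 → −7.
The N-terminus (+1) and C-terminus (−1) cancel.
Net charge = (+4) + (−7) = −3.

-3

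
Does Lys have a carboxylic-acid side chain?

No

Aspartate (D) and glutamate (E) have carboxylic-acid side chains and are the acidic amino acids.
Lysine is not in this group.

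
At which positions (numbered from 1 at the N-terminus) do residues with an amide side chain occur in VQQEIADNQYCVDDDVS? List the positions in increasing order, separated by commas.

Only N (asparagine) and Q (glutamine) carry a side-chain carboxamide.
Matching residues: Q2, Q3, N8, Q9.

2, 3, 8, 9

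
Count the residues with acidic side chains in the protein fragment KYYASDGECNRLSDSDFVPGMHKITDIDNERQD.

8

The acidic residues are Asp (D) and Glu (E), whose side chains end in a carboxylate group.
Matching residues: D6, E8, D14, D16, D26, D28, E30, D33.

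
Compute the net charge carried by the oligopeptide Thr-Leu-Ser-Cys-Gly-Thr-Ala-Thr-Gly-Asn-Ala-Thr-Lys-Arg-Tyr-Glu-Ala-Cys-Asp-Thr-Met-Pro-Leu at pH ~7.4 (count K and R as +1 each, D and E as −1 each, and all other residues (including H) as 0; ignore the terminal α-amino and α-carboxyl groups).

0

Positive (K, R): Lys13, Arg14 → +2.
Negative (D, E): Glu16, Asp19 → −2.
Net charge = (+2) + (−2) = 0.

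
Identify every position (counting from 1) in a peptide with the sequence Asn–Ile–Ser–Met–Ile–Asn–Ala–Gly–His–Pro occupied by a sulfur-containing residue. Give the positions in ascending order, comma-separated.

4

The sulfur-bearing residues are cysteine (–SH) and methionine (–S–CH₃).
Matching residues: Met4.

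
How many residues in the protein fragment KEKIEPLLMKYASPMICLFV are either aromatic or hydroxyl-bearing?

3

Aromatic: F, W, Y. Hydroxyl-bearing: S, T, Y.
Aromatic residues here: Y11, F19 (2).
Hydroxyl-bearing residues here: Y11, S13 (2).
Y is in both groups, so the 1 Y residue must not be double-counted.
Total = 2 + 2 − 1 = 3.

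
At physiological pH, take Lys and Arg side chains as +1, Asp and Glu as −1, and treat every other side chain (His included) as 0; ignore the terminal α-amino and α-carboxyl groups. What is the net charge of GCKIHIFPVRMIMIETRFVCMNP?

Positive (K, R): K3, R10, R17 → +3.
Negative (D, E): E15 → −1.
Net charge = (+3) + (−1) = +2.

+2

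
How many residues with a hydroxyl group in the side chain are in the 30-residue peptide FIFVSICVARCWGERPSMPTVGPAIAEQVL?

S, T, and Y are the three residues with a side-chain hydroxyl.
Matching residues: S5, S17, T20.

3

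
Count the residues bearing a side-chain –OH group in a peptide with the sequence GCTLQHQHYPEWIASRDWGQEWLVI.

The –OH-bearing residues are Ser, Thr (aliphatic alcohols), and Tyr (phenol).
Matching residues: T3, Y9, S15.

3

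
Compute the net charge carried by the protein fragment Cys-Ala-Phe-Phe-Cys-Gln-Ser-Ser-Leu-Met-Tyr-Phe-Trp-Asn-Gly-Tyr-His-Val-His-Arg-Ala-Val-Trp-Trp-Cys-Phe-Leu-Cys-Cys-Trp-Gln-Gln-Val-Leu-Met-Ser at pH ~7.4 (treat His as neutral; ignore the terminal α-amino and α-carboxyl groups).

The side chains ionized at physiological pH are Lys/Arg (+1) and Asp/Glu (−1); with His treated as neutral, nothing else contributes.
Positive (K, R): Arg20 → +1.
Negative (D, E): none → −0.
Net charge = (+1) + (−0) = +1.

+1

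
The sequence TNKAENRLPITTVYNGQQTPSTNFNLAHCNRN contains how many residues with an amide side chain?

The amide-side-chain residues are Asn (N) and Gln (Q).
Matching residues: N2, N6, N15, Q17, Q18, N23, N25, N30, N32.

9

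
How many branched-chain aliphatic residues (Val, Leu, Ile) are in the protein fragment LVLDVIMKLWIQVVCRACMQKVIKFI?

12

Matching residues: L1, V2, L3, V5, I6, L9, I11, V13, V14, V22, I23, I26.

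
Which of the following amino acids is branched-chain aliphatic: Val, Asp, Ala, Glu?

Val

Valine (V), leucine (L), and isoleucine (I) are the branched-chain amino acids.
Of the listed options, only Val belongs to this group.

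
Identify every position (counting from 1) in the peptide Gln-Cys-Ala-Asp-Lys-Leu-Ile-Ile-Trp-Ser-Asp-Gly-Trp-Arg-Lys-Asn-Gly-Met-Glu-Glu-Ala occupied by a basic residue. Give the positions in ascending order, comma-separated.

5, 14, 15

Lysine (K), arginine (R), and histidine (H) have basic, nitrogen-containing side chains.
Matching residues: Lys5, Arg14, Lys15.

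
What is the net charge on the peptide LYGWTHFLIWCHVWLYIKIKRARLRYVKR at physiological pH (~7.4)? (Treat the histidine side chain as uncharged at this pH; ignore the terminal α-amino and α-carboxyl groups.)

At pH ~7.4 the Lys and Arg side chains are protonated (+1), the Asp and Glu side chains are deprotonated (−1), and with His taken as neutral all other side chains carry no charge.
Positive (K, R): K18, K20, R21, R23, R25, K28, R29 → +7.
Negative (D, E): none → −0.
Net charge = (+7) + (−0) = +7.

+7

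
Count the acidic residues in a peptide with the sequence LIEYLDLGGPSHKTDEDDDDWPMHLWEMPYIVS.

Only D (aspartate) and E (glutamate) carry a side-chain carboxylic acid.
Matching residues: E3, D6, D15, E16, D17, D18, D19, D20, E27.

9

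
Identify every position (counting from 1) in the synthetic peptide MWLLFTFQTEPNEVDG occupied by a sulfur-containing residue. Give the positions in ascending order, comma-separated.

1

Cysteine (C, thiol) and methionine (M, thioether) are the two sulfur-containing amino acids.
Matching residues: M1.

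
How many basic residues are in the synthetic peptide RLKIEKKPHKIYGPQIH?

7

The basic amino acids are Lys (K), Arg (R), and His (H).
Matching residues: R1, K3, K6, K7, H9, K10, H17.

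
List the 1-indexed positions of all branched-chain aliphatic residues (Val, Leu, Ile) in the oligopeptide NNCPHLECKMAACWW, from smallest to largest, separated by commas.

Matching residues: L6.

6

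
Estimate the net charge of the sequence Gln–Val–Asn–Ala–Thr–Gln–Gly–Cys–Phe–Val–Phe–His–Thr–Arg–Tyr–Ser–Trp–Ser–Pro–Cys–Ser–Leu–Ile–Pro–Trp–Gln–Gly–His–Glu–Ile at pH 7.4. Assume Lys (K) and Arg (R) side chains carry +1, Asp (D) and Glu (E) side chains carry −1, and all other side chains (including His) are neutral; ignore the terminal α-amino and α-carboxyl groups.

0

Positive (K, R): Arg14 → +1.
Negative (D, E): Glu29 → −1.
Net charge = (+1) + (−1) = 0.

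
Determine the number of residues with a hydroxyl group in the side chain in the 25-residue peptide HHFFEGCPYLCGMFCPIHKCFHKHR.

1

S, T, and Y are the three residues with a side-chain hydroxyl.
Matching residues: Y9.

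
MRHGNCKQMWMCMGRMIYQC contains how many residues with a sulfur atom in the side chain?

8

The sulfur-bearing residues are cysteine (–SH) and methionine (–S–CH₃).
Matching residues: M1, C6, M9, M11, C12, M13, M16, C20.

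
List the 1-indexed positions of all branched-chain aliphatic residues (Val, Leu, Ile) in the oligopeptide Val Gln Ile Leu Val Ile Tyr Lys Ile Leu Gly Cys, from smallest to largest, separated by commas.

Matching residues: Val1, Ile3, Leu4, Val5, Ile6, Ile9, Leu10.

1, 3, 4, 5, 6, 9, 10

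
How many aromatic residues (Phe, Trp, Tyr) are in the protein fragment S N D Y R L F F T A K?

Matching residues: Y4, F7, F8.

3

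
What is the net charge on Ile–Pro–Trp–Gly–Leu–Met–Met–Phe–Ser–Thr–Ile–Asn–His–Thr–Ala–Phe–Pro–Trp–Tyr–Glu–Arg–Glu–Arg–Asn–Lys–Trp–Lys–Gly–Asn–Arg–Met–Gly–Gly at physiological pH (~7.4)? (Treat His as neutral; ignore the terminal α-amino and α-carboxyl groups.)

The side chains ionized at physiological pH are Lys/Arg (+1) and Asp/Glu (−1); with His treated as neutral, nothing else contributes.
Positive (K, R): Arg21, Arg23, Lys25, Lys27, Arg30 → +5.
Negative (D, E): Glu20, Glu22 → −2.
Net charge = (+5) + (−2) = +3.

+3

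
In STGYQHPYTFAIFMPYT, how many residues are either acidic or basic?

Acidic: D, E. Basic: H, K, R.
Acidic residues here: none (0).
Basic residues here: H6 (1).
The two groups share no amino acid, so total = 0 + 1 = 1.

1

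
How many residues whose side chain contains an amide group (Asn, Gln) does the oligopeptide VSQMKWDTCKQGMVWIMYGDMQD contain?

3

Matching residues: Q3, Q11, Q22.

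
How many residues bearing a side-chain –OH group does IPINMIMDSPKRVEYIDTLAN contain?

The –OH-bearing residues are Ser, Thr (aliphatic alcohols), and Tyr (phenol).
Matching residues: S9, Y15, T18.

3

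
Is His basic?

Yes

K, R, and H are the three residues with basic side chains (ε-amine, guanidinium, and imidazole respectively).
Histidine is in this group.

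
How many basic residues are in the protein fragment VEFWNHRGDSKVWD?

3

K, R, and H are the three residues with basic side chains (ε-amine, guanidinium, and imidazole respectively).
Matching residues: H6, R7, K11.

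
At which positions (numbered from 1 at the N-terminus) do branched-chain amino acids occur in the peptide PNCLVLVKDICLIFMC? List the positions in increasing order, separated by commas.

4, 5, 6, 7, 10, 12, 13

V, L, and I make up the branched-chain aliphatic group.
Matching residues: L4, V5, L6, V7, I10, L12, I13.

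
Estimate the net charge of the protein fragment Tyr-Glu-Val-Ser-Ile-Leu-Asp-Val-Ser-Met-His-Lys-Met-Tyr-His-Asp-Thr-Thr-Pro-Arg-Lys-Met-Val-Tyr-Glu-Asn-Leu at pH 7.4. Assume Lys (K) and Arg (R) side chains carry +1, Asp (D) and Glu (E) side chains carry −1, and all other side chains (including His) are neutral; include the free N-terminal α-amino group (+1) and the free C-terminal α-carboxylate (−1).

-1

Positive (K, R): Lys12, Arg20, Lys21 → +3.
Negative (D, E): Glu2, Asp7, Asp16, Glu25 → −4.
The N-terminus (+1) and C-terminus (−1) cancel.
Net charge = (+3) + (−4) = −1.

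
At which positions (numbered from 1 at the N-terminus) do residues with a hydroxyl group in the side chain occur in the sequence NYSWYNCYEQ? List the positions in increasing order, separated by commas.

The –OH-bearing residues are Ser, Thr (aliphatic alcohols), and Tyr (phenol).
Matching residues: Y2, S3, Y5, Y8.

2, 3, 5, 8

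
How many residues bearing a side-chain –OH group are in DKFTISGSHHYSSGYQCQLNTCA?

S, T, and Y are the three residues with a side-chain hydroxyl.
Matching residues: T4, S6, S8, Y11, S12, S13, Y15, T21.

8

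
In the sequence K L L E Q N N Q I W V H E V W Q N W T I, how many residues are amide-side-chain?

Asparagine (N) and glutamine (Q) have uncharged amide side chains.
Matching residues: Q5, N6, N7, Q8, Q16, N17.

6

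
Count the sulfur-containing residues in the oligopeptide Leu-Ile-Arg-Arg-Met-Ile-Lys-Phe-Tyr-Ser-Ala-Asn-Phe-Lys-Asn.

Only Cys (C) and Met (M) have a sulfur atom in the side chain.
Matching residues: Met5.

1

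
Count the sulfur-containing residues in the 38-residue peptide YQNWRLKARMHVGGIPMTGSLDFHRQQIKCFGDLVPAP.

Only Cys (C) and Met (M) have a sulfur atom in the side chain.
Matching residues: M10, M17, C30.

3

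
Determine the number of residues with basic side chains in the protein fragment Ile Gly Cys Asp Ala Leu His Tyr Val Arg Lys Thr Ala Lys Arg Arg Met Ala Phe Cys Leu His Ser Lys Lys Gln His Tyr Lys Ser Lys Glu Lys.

K, R, and H are the three residues with basic side chains (ε-amine, guanidinium, and imidazole respectively).
Matching residues: His7, Arg10, Lys11, Lys14, Arg15, Arg16, His22, Lys24, Lys25, His27, Lys29, Lys31, Lys33.

13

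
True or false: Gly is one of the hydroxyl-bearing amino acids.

False

S, T, and Y are the three residues with a side-chain hydroxyl.
Glycine is not in this group.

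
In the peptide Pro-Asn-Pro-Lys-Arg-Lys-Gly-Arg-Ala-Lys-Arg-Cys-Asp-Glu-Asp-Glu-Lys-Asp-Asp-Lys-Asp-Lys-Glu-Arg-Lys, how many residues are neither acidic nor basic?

Acidic: D, E. Basic: K, R, H. All other residues are neither.
Matching residues: Pro1, Asn2, Pro3, Gly7, Ala9, Cys12.

6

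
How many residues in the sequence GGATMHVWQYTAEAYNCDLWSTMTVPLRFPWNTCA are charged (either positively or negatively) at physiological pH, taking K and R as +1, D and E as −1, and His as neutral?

3

Charged side chains at pH ~7.4: K, R (positive); D, E (negative).
Matching residues: E13, D18, R28.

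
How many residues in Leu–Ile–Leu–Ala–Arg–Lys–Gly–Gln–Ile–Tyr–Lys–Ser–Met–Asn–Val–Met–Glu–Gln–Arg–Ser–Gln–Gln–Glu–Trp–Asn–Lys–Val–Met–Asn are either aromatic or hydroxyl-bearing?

Aromatic: F, W, Y. Hydroxyl-bearing: S, T, Y.
Aromatic residues here: Tyr10, Trp24 (2).
Hydroxyl-bearing residues here: Tyr10, Ser12, Ser20 (3).
Y is in both groups, so the 1 Y residue must not be double-counted.
Total = 2 + 3 − 1 = 4.

4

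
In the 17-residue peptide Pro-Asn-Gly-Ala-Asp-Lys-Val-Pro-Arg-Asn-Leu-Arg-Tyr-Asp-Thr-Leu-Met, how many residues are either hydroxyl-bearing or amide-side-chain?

Hydroxyl-bearing: S, T, Y. Amide-side-chain: N, Q.
Hydroxyl-bearing residues here: Tyr13, Thr15 (2).
Amide-side-chain residues here: Asn2, Asn10 (2).
The two groups share no amino acid, so total = 2 + 2 = 4.

4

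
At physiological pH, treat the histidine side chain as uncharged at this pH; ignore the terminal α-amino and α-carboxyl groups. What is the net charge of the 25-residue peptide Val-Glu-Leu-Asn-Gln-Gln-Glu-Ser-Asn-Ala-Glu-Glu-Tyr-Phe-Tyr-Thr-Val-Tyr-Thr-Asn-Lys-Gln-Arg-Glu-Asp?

-4

The side chains ionized at physiological pH are Lys/Arg (+1) and Asp/Glu (−1); with His treated as neutral, nothing else contributes.
Positive (K, R): Lys21, Arg23 → +2.
Negative (D, E): Glu2, Glu7, Glu11, Glu12, Glu24, Asp25 → −6.
Net charge = (+2) + (−6) = −4.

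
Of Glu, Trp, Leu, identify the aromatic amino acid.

Trp

The aromatic amino acids are Phe (F, benzyl), Trp (W, indole), and Tyr (Y, phenol).
Of the listed options, only Trp belongs to this group.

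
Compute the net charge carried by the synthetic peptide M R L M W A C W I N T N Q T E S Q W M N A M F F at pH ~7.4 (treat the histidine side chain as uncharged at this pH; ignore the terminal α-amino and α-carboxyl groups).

0

At pH ~7.4 the Lys and Arg side chains are protonated (+1), the Asp and Glu side chains are deprotonated (−1), and with His taken as neutral all other side chains carry no charge.
Positive (K, R): R2 → +1.
Negative (D, E): E15 → −1.
Net charge = (+1) + (−1) = 0.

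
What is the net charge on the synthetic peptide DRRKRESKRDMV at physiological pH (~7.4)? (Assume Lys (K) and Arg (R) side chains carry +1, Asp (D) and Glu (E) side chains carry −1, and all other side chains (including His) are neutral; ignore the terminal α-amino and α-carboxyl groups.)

+3

Positive (K, R): R2, R3, K4, R5, K8, R9 → +6.
Negative (D, E): D1, E6, D10 → −3.
Net charge = (+6) + (−3) = +3.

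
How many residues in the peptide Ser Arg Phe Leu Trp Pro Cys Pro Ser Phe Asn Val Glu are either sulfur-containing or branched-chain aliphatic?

3

Sulfur-containing: C, M. Branched-chain aliphatic: I, L, V.
Sulfur-containing residues here: Cys7 (1).
Branched-chain aliphatic residues here: Leu4, Val12 (2).
The two groups share no amino acid, so total = 1 + 2 = 3.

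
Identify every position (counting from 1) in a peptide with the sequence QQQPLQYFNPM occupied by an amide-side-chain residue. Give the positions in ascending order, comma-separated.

Asparagine (N) and glutamine (Q) have uncharged amide side chains.
Matching residues: Q1, Q2, Q3, Q6, N9.

1, 2, 3, 6, 9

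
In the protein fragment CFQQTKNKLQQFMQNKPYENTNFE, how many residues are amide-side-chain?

9

Asparagine (N) and glutamine (Q) have uncharged amide side chains.
Matching residues: Q3, Q4, N7, Q10, Q11, Q14, N15, N20, N22.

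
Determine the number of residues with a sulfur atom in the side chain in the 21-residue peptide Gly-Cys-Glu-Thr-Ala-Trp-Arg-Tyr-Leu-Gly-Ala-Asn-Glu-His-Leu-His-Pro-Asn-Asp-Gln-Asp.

Only Cys (C) and Met (M) have a sulfur atom in the side chain.
Matching residues: Cys2.

1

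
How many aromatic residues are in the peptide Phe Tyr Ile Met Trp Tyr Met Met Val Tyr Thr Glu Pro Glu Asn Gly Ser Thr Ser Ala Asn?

5

Phenylalanine (F), tryptophan (W), and tyrosine (Y) have aromatic ring side chains.
Matching residues: Phe1, Tyr2, Trp5, Tyr6, Tyr10.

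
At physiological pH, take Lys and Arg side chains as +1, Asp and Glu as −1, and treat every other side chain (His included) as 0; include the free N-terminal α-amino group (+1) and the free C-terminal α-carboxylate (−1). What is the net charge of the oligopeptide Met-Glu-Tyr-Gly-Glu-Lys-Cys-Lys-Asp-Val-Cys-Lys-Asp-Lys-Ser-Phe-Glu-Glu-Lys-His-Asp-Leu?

-2

Positive (K, R): Lys6, Lys8, Lys12, Lys14, Lys19 → +5.
Negative (D, E): Glu2, Glu5, Asp9, Asp13, Glu17, Glu18, Asp21 → −7.
The N-terminus (+1) and C-terminus (−1) cancel.
Net charge = (+5) + (−7) = −2.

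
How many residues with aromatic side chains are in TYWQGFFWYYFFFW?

Phenylalanine (F), tryptophan (W), and tyrosine (Y) have aromatic ring side chains.
Matching residues: Y2, W3, F6, F7, W8, Y9, Y10, F11, F12, F13, W14.

11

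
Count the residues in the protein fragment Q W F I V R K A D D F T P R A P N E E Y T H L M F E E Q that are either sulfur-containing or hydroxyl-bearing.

Sulfur-containing: C, M. Hydroxyl-bearing: S, T, Y.
Sulfur-containing residues here: M24 (1).
Hydroxyl-bearing residues here: T12, Y20, T21 (3).
The two groups share no amino acid, so total = 1 + 3 = 4.

4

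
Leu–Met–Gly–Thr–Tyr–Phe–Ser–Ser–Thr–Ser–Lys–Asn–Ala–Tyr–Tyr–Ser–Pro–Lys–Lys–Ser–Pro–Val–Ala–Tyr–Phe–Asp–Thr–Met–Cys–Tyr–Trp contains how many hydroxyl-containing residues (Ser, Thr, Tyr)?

Matching residues: Thr4, Tyr5, Ser7, Ser8, Thr9, Ser10, Tyr14, Tyr15, Ser16, Ser20, Tyr24, Thr27, Tyr30.

13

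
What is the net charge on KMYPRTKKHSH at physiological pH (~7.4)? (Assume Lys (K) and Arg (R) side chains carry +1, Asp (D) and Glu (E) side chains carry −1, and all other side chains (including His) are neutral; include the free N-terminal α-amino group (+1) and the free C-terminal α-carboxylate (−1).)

+4

Positive (K, R): K1, R5, K7, K8 → +4.
Negative (D, E): none → −0.
The N-terminus (+1) and C-terminus (−1) cancel.
Net charge = (+4) + (−0) = +4.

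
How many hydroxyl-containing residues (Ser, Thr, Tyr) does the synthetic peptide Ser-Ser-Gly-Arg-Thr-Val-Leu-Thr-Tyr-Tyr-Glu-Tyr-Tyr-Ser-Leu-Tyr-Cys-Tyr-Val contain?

11

Matching residues: Ser1, Ser2, Thr5, Thr8, Tyr9, Tyr10, Tyr12, Tyr13, Ser14, Tyr16, Tyr18.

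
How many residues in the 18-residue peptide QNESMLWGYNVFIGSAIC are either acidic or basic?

1

Acidic: D, E. Basic: H, K, R.
Acidic residues here: E3 (1).
Basic residues here: none (0).
The two groups share no amino acid, so total = 1 + 0 = 1.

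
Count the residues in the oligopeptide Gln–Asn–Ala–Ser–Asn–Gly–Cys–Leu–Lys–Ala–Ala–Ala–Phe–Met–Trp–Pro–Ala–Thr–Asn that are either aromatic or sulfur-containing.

Aromatic: F, W, Y. Sulfur-containing: C, M.
Aromatic residues here: Phe13, Trp15 (2).
Sulfur-containing residues here: Cys7, Met14 (2).
The two groups share no amino acid, so total = 2 + 2 = 4.

4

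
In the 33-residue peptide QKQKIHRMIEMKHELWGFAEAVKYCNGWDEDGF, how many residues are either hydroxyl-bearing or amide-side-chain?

4

Hydroxyl-bearing: S, T, Y. Amide-side-chain: N, Q.
Hydroxyl-bearing residues here: Y24 (1).
Amide-side-chain residues here: Q1, Q3, N26 (3).
The two groups share no amino acid, so total = 1 + 3 = 4.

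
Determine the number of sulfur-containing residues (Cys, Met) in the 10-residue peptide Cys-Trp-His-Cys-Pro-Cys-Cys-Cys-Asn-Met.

6

Matching residues: Cys1, Cys4, Cys6, Cys7, Cys8, Met10.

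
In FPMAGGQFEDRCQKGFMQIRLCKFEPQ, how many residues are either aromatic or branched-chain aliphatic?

6

Aromatic: F, W, Y. Branched-chain aliphatic: I, L, V.
Aromatic residues here: F1, F8, F16, F24 (4).
Branched-chain aliphatic residues here: I19, L21 (2).
The two groups share no amino acid, so total = 4 + 2 = 6.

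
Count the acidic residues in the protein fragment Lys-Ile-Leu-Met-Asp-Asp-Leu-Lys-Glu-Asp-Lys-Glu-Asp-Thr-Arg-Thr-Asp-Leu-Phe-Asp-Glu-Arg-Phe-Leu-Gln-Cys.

Aspartate (D) and glutamate (E) have carboxylic-acid side chains and are the acidic amino acids.
Matching residues: Asp5, Asp6, Glu9, Asp10, Glu12, Asp13, Asp17, Asp20, Glu21.

9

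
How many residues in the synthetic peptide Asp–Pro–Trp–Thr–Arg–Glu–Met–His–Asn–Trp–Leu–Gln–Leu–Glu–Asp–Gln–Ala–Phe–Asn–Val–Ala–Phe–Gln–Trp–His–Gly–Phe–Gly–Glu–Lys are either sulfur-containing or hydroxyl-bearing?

2

Sulfur-containing: C, M. Hydroxyl-bearing: S, T, Y.
Sulfur-containing residues here: Met7 (1).
Hydroxyl-bearing residues here: Thr4 (1).
The two groups share no amino acid, so total = 1 + 1 = 2.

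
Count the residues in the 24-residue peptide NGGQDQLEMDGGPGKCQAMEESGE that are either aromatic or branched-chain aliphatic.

1

Aromatic: F, W, Y. Branched-chain aliphatic: I, L, V.
Aromatic residues here: none (0).
Branched-chain aliphatic residues here: L7 (1).
The two groups share no amino acid, so total = 0 + 1 = 1.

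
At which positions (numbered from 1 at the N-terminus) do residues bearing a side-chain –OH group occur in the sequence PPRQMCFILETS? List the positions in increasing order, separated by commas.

11, 12

Serine (S), threonine (T), and tyrosine (Y) each carry a hydroxyl group on the side chain.
Matching residues: T11, S12.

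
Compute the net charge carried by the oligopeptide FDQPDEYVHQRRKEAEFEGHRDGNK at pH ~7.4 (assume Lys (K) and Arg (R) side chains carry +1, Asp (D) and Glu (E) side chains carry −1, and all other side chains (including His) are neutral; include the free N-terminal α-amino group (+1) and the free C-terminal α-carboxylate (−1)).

Positive (K, R): R11, R12, K13, R21, K25 → +5.
Negative (D, E): D2, D5, E6, E14, E16, E18, D22 → −7.
The N-terminus (+1) and C-terminus (−1) cancel.
Net charge = (+5) + (−7) = −2.

-2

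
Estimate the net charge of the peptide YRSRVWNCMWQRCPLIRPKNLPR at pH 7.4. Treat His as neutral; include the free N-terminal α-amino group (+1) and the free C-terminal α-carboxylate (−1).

+6

The side chains ionized at physiological pH are Lys/Arg (+1) and Asp/Glu (−1); with His treated as neutral, nothing else contributes.
Positive (K, R): R2, R4, R12, R17, K19, R23 → +6.
Negative (D, E): none → −0.
The N-terminus (+1) and C-terminus (−1) cancel.
Net charge = (+6) + (−0) = +6.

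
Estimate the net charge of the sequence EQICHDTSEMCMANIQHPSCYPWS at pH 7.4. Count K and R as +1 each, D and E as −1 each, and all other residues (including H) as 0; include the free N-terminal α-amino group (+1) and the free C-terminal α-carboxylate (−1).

Positive (K, R): none → +0.
Negative (D, E): E1, D6, E9 → −3.
The N-terminus (+1) and C-terminus (−1) cancel.
Net charge = (+0) + (−3) = −3.

-3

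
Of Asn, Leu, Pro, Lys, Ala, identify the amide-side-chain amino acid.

Asn

Asparagine (N) and glutamine (Q) have uncharged amide side chains.
Of the listed options, only Asn belongs to this group.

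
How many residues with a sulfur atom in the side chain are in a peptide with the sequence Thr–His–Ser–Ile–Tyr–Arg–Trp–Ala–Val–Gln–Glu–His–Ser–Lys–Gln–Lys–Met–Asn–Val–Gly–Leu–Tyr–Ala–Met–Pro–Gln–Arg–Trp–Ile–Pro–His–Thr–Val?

Cysteine (C, thiol) and methionine (M, thioether) are the two sulfur-containing amino acids.
Matching residues: Met17, Met24.

2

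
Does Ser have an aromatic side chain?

No

F, W, and Y each carry an aromatic ring on the side chain.
Serine is not in this group.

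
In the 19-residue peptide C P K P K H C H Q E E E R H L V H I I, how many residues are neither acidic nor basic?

Acidic: D, E. Basic: K, R, H. All other residues are neither.
Matching residues: C1, P2, P4, C7, Q9, L15, V16, I18, I19.

9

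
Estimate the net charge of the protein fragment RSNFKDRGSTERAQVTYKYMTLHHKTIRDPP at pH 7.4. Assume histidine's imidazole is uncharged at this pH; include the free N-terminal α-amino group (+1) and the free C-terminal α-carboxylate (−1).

+4

The side chains ionized at physiological pH are Lys/Arg (+1) and Asp/Glu (−1); with His treated as neutral, nothing else contributes.
Positive (K, R): R1, K5, R7, R12, K18, K25, R28 → +7.
Negative (D, E): D6, E11, D29 → −3.
The N-terminus (+1) and C-terminus (−1) cancel.
Net charge = (+7) + (−3) = +4.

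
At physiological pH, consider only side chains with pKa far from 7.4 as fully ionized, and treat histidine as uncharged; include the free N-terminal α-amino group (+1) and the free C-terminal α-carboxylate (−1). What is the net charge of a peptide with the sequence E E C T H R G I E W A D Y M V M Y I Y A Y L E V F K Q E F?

-4

The side chains ionized at physiological pH are Lys/Arg (+1) and Asp/Glu (−1); with His treated as neutral, nothing else contributes.
Positive (K, R): R6, K26 → +2.
Negative (D, E): E1, E2, E9, D12, E23, E28 → −6.
The N-terminus (+1) and C-terminus (−1) cancel.
Net charge = (+2) + (−6) = −4.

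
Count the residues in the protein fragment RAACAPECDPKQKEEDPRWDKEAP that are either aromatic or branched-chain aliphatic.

1

Aromatic: F, W, Y. Branched-chain aliphatic: I, L, V.
Aromatic residues here: W19 (1).
Branched-chain aliphatic residues here: none (0).
The two groups share no amino acid, so total = 1 + 0 = 1.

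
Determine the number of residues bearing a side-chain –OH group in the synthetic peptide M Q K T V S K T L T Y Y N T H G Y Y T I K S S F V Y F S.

14

The –OH-bearing residues are Ser, Thr (aliphatic alcohols), and Tyr (phenol).
Matching residues: T4, S6, T8, T10, Y11, Y12, T14, Y17, Y18, T19, S22, S23, Y26, S28.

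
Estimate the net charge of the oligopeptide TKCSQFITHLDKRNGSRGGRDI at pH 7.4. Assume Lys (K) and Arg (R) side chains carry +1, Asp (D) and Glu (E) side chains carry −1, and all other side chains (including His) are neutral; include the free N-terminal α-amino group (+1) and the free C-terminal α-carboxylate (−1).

Positive (K, R): K2, K12, R13, R17, R20 → +5.
Negative (D, E): D11, D21 → −2.
The N-terminus (+1) and C-terminus (−1) cancel.
Net charge = (+5) + (−2) = +3.

+3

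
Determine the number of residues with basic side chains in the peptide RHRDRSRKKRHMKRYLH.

The basic amino acids are Lys (K), Arg (R), and His (H).
Matching residues: R1, H2, R3, R5, R7, K8, K9, R10, H11, K13, R14, H17.

12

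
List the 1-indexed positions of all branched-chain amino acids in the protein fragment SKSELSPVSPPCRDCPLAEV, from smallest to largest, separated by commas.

The BCAAs are Val, Leu, and Ile — aliphatic side chains with a branch point.
Matching residues: L5, V8, L17, V20.

5, 8, 17, 20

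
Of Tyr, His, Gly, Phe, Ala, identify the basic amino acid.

K, R, and H are the three residues with basic side chains (ε-amine, guanidinium, and imidazole respectively).
Of the listed options, only His belongs to this group.

His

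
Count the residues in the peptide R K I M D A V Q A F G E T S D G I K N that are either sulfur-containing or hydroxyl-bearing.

3

Sulfur-containing: C, M. Hydroxyl-bearing: S, T, Y.
Sulfur-containing residues here: M4 (1).
Hydroxyl-bearing residues here: T13, S14 (2).
The two groups share no amino acid, so total = 1 + 2 = 3.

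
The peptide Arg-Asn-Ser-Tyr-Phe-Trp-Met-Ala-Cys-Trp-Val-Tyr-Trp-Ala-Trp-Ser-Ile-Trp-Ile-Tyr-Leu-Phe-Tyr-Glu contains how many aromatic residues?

F, W, and Y each carry an aromatic ring on the side chain.
Matching residues: Tyr4, Phe5, Trp6, Trp10, Tyr12, Trp13, Trp15, Trp18, Tyr20, Phe22, Tyr23.

11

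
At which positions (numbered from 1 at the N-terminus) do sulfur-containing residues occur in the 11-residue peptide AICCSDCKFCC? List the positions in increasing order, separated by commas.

3, 4, 7, 10, 11

Only Cys (C) and Met (M) have a sulfur atom in the side chain.
Matching residues: C3, C4, C7, C10, C11.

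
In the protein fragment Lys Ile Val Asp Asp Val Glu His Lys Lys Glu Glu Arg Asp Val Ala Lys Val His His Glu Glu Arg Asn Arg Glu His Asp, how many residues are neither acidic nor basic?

7

Acidic: D, E. Basic: K, R, H. All other residues are neither.
Matching residues: Ile2, Val3, Val6, Val15, Ala16, Val18, Asn24.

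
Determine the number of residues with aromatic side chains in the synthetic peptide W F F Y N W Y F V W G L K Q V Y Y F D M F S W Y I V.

The aromatic amino acids are Phe (F, benzyl), Trp (W, indole), and Tyr (Y, phenol).
Matching residues: W1, F2, F3, Y4, W6, Y7, F8, W10, Y16, Y17, F18, F21, W23, Y24.

14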